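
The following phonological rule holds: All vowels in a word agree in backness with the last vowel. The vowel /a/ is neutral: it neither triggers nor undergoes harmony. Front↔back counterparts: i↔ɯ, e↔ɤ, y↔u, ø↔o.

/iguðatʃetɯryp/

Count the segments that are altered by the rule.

2

/u/ harmonizes with /y/ ([-back]) → [y]
/ɯ/ harmonizes with /y/ ([-back]) → [i]
2 segments change.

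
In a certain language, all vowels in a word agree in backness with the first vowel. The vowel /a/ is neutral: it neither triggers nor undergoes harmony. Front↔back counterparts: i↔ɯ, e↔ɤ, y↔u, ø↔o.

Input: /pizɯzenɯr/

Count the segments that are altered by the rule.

2

/ɯ/ harmonizes with /i/ ([-back]) → [i]
/ɯ/ harmonizes with /i/ ([-back]) → [i]
2 segments change.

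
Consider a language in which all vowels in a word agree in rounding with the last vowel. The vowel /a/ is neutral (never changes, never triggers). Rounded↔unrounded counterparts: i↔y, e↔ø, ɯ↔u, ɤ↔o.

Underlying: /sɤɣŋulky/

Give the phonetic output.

[soɣŋulky]

/ɤ/ harmonizes with /y/ ([+round]) → [o]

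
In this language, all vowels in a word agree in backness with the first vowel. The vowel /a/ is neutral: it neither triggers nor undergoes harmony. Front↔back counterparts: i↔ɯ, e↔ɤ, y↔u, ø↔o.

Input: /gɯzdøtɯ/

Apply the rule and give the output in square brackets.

[gɯzdotɯ]

/ø/ harmonizes with /ɯ/ ([+back]) → [o]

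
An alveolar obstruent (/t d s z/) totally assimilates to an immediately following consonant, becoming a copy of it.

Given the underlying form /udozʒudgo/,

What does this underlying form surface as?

/z/ before /ʒ/ → [ʒ] (total assimilation)
/d/ before /g/ → [g] (total assimilation)

[udoʒʒuggo]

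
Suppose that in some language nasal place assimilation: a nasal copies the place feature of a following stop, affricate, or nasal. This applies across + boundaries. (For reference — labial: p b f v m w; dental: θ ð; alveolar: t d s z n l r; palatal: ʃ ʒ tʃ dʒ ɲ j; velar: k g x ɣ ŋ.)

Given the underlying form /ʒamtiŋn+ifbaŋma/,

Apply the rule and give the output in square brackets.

[ʒantinn+ifbamma]

/m/ before /t/ (alveolar) → [n]
/ŋ/ before /n/ (alveolar) → [n]
/ŋ/ before /m/ (labial) → [m]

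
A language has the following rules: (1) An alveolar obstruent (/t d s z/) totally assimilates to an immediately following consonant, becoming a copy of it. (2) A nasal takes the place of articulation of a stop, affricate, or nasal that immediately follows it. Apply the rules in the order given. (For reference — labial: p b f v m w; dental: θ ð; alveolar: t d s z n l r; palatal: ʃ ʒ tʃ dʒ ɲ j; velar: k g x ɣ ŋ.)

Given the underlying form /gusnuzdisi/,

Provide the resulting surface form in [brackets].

Rule 1: /s/ before /n/ → [n] (total assimilation)
Rule 1: /z/ before /d/ → [d] (total assimilation)
After rule 1: gunnuddisi
Rule 2: no segment meets the rule's conditions; no change.

[gunnuddisi]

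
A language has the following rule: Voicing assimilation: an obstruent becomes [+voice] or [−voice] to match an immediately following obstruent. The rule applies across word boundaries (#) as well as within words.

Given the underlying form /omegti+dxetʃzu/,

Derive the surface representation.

[omekti+txedʒzu]

/g/ before /t/ (voiceless) → [k]
/d/ before /x/ (voiceless) → [t]
/tʃ/ before /z/ (voiced) → [dʒ]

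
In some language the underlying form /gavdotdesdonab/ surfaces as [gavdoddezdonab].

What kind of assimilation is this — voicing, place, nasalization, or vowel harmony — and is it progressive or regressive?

voicing assimilation, regressive

/t/→[d] /s/→[z].
Each target copies a feature from the following segment, so the direction is regressive.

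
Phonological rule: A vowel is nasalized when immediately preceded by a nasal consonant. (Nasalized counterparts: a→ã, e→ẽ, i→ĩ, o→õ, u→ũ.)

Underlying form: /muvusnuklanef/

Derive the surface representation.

/u/ after nasal /m/ → [ũ]
/u/ after nasal /n/ → [ũ]
/e/ after nasal /n/ → [ẽ]

[mũvusnũklanẽf]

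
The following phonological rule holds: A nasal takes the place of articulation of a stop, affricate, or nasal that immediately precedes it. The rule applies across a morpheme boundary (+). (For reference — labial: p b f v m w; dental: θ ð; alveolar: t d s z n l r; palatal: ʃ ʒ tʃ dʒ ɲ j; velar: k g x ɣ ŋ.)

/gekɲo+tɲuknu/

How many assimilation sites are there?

/ɲ/ after /k/ (velar) → [ŋ]
/ɲ/ after /t/ (alveolar) → [n]
/n/ after /k/ (velar) → [ŋ]
3 segments change.

3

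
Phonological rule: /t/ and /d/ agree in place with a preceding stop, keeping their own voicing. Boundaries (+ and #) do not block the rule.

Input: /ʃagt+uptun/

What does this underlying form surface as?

[ʃagk+uppun]

/t/ after /g/ (velar) → [k]
/t/ after /p/ (labial) → [p]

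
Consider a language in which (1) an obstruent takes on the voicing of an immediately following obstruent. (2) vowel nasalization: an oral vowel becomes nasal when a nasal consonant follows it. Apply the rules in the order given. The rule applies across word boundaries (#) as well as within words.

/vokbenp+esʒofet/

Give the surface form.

[vogbẽnp+ezʒofet]

Rule 1: /k/ before /b/ (voiced) → [g]
Rule 1: /s/ before /ʒ/ (voiced) → [z]
After rule 1: vogbenp+ezʒofet
Rule 2: /e/ before nasal /n/ → [ẽ]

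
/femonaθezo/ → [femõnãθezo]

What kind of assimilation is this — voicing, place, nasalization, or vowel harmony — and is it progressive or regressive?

/o/→[õ] /a/→[ã].
Each target copies a feature from the preceding segment, so the direction is progressive.

nasalization, progressive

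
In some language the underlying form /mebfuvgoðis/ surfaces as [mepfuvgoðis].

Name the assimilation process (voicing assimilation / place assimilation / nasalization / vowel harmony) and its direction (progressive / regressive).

/b/→[p].
Each target copies a feature from the following segment, so the direction is regressive.

voicing assimilation, regressive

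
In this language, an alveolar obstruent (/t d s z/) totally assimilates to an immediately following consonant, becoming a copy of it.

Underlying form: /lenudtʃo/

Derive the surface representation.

/d/ before /tʃ/ → [tʃ] (total assimilation)

[lenutʃtʃo]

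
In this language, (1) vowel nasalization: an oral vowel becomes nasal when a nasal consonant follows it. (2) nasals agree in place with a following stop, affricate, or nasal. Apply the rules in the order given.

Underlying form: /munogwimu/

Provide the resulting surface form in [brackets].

Rule 1: /u/ before nasal /n/ → [ũ]
Rule 1: /i/ before nasal /m/ → [ĩ]
After rule 1: mũnogwĩmu
Rule 2: no segment meets the rule's conditions; no change.

[mũnogwĩmu]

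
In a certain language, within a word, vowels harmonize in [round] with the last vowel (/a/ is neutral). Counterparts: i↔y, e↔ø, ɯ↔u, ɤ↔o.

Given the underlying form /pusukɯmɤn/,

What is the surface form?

/u/ harmonizes with /ɤ/ ([-round]) → [ɯ]
/u/ harmonizes with /ɤ/ ([-round]) → [ɯ]

[pɯsɯkɯmɤn]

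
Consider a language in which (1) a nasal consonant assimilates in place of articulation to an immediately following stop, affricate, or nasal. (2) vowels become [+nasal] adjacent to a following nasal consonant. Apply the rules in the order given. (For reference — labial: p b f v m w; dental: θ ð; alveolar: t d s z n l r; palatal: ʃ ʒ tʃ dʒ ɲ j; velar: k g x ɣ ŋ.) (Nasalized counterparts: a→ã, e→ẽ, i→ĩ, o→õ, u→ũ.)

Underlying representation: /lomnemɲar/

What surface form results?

[lõnnẽɲɲar]

Rule 1: /m/ before /n/ (alveolar) → [n]
Rule 1: /m/ before /ɲ/ (palatal) → [ɲ]
After rule 1: lonneɲɲar
Rule 2: /o/ before nasal /n/ → [õ]
Rule 2: /e/ before nasal /ɲ/ → [ẽ]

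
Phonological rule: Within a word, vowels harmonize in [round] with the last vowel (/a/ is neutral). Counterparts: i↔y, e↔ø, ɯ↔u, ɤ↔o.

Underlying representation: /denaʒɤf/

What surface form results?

[denaʒɤf]

no segment meets the rule's conditions; no change.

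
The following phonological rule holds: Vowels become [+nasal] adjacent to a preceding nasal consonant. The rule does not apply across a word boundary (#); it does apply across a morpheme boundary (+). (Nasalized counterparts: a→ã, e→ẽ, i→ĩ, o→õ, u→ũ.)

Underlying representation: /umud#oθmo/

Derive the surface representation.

/u/ after nasal /m/ → [ũ]
/o/ after nasal /m/ → [õ]

[umũd#oθmõ]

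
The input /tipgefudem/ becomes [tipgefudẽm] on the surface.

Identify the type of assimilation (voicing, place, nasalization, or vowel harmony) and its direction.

/e/→[ẽ].
Each target copies a feature from the following segment, so the direction is regressive.

nasalization, regressive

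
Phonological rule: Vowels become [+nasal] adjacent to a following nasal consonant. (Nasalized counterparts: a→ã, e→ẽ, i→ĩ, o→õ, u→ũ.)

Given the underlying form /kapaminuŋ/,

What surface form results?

/a/ before nasal /m/ → [ã]
/i/ before nasal /n/ → [ĩ]
/u/ before nasal /ŋ/ → [ũ]

[kapãmĩnũŋ]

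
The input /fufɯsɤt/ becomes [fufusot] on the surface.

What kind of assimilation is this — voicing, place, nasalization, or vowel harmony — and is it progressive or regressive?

/ɯ/→[u] /ɤ/→[o].
Vowels agree with the first vowel, so the harmony is progressive.

vowel harmony, progressive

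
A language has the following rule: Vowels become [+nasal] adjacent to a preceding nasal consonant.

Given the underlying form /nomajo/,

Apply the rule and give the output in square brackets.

/o/ after nasal /n/ → [õ]
/a/ after nasal /m/ → [ã]

[nõmãjo]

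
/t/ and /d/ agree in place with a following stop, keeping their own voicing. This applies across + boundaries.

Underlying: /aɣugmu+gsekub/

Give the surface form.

no segment meets the rule's conditions; no change.

[aɣugmu+gsekub]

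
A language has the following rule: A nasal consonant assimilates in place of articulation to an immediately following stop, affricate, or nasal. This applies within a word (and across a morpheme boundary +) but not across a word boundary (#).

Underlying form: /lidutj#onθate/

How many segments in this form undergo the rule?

No segment meets the rule's conditions.

0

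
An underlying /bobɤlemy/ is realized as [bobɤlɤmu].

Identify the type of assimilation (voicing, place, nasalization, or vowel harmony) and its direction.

/e/→[ɤ] /y/→[u].
Vowels agree with the first vowel, so the harmony is progressive.

vowel harmony, progressive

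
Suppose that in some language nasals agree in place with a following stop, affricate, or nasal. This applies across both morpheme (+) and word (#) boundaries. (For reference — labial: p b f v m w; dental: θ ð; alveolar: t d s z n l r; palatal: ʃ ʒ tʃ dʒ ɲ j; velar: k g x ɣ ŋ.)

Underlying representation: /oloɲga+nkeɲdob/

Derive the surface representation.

/ɲ/ before /g/ (velar) → [ŋ]
/n/ before /k/ (velar) → [ŋ]
/ɲ/ before /d/ (alveolar) → [n]

[oloŋga+ŋkendob]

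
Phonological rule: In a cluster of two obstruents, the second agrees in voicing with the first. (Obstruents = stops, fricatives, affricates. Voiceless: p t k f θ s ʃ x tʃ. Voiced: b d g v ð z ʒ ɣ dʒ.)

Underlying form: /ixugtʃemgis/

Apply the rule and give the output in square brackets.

[ixugdʒemgis]

/tʃ/ after /g/ (voiced) → [dʒ]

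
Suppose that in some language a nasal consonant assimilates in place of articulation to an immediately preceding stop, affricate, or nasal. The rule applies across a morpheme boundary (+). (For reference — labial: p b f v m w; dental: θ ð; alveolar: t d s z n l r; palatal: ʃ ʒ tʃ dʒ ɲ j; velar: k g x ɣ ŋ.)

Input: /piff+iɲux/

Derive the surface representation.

[piff+iɲux]

no segment meets the rule's conditions; no change.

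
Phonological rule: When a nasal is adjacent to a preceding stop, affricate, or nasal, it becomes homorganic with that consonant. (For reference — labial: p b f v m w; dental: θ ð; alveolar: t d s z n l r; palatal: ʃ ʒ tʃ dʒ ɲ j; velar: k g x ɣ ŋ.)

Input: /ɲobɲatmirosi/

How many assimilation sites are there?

/ɲ/ after /b/ (labial) → [m]
/m/ after /t/ (alveolar) → [n]
2 segments change.

2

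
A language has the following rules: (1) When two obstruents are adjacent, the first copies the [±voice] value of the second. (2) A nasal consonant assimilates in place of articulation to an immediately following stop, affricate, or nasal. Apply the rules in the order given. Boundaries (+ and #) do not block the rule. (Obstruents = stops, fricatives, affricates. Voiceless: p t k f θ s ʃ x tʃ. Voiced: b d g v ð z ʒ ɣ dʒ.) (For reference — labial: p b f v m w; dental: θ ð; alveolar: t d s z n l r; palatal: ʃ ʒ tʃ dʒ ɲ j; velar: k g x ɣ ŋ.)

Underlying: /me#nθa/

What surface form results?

Rule 1: no segment meets the rule's conditions; no change.
After rule 1: me#nθa
Rule 2: no segment meets the rule's conditions; no change.

[me#nθa]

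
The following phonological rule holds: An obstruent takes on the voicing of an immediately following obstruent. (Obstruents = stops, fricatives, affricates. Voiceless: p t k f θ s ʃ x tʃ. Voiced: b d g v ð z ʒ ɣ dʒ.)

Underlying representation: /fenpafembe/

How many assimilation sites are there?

No segment meets the rule's conditions.

0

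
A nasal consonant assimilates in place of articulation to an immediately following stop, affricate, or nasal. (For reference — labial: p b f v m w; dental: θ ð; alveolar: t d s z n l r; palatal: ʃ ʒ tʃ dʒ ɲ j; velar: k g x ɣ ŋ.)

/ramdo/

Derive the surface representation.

[rando]

/m/ before /d/ (alveolar) → [n]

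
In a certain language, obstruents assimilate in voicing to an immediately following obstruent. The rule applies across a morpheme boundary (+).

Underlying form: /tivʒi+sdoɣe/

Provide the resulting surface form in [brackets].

/s/ before /d/ (voiced) → [z]

[tivʒi+zdoɣe]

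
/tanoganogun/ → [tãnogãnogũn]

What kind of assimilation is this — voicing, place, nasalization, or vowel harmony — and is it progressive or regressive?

/a/→[ã] /a/→[ã] /u/→[ũ].
Each target copies a feature from the following segment, so the direction is regressive.

nasalization, regressive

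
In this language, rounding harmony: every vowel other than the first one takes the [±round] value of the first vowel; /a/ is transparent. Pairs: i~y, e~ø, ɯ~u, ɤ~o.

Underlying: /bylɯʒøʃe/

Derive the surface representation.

[byluʒøʃø]

/ɯ/ harmonizes with /y/ ([+round]) → [u]
/e/ harmonizes with /y/ ([+round]) → [ø]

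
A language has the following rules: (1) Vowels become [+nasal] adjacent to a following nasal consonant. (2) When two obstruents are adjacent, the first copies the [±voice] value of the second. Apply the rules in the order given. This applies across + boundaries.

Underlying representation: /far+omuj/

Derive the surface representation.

[far+õmuj]

Rule 1: /o/ before nasal /m/ → [õ]
After rule 1: far+õmuj
Rule 2: no segment meets the rule's conditions; no change.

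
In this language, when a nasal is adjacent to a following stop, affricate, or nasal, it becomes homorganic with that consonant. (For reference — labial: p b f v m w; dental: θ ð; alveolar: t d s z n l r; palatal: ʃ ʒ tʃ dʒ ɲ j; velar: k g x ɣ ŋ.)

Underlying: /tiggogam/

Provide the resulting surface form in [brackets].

[tiggogam]

no segment meets the rule's conditions; no change.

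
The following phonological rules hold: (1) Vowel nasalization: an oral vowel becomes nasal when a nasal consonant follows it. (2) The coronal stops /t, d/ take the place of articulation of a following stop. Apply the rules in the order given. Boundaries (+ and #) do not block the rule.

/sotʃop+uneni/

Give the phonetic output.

Rule 1: /u/ before nasal /n/ → [ũ]
Rule 1: /e/ before nasal /n/ → [ẽ]
After rule 1: sotʃop+ũnẽni
Rule 2: no segment meets the rule's conditions; no change.

[sotʃop+ũnẽni]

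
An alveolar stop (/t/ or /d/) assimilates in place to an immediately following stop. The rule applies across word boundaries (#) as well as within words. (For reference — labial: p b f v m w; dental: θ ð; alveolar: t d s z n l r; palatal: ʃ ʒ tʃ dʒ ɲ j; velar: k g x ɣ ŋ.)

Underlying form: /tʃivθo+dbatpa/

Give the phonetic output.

/d/ before /b/ (labial) → [b]
/t/ before /p/ (labial) → [p]

[tʃivθo+bbappa]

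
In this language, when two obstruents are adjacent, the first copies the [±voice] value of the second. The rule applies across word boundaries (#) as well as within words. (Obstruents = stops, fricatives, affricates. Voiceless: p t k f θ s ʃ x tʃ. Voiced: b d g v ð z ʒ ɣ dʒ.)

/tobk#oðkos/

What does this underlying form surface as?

/b/ before /k/ (voiceless) → [p]
/ð/ before /k/ (voiceless) → [θ]

[topk#oθkos]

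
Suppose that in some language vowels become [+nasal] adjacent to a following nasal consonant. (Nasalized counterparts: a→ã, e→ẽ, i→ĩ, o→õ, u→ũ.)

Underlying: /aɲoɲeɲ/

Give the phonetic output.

/a/ before nasal /ɲ/ → [ã]
/o/ before nasal /ɲ/ → [õ]
/e/ before nasal /ɲ/ → [ẽ]

[ãɲõɲẽɲ]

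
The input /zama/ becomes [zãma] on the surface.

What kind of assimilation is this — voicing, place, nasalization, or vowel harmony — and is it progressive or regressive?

nasalization, regressive

/a/→[ã].
Each target copies a feature from the following segment, so the direction is regressive.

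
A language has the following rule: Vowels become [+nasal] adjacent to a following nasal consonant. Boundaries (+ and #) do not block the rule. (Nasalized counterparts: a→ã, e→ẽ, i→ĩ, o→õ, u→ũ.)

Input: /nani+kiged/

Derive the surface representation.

/a/ before nasal /n/ → [ã]

[nãni+kiged]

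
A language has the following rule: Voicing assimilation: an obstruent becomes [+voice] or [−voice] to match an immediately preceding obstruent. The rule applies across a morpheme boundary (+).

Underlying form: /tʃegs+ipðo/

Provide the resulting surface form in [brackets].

[tʃegz+ipθo]

/s/ after /g/ (voiced) → [z]
/ð/ after /p/ (voiceless) → [θ]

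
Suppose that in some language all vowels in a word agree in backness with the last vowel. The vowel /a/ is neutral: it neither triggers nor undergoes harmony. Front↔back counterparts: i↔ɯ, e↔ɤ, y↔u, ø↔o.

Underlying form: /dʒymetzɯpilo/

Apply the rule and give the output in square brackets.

/y/ harmonizes with /o/ ([+back]) → [u]
/e/ harmonizes with /o/ ([+back]) → [ɤ]
/i/ harmonizes with /o/ ([+back]) → [ɯ]

[dʒumɤtzɯpɯlo]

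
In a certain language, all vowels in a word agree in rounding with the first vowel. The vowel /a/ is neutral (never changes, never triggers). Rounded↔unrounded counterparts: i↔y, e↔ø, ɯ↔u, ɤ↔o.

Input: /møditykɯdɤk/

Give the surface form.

[mødytykudok]

/i/ harmonizes with /ø/ ([+round]) → [y]
/ɯ/ harmonizes with /ø/ ([+round]) → [u]
/ɤ/ harmonizes with /ø/ ([+round]) → [o]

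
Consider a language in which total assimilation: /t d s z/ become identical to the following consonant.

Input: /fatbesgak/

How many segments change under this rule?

/t/ before /b/ → [b] (total assimilation)
/s/ before /g/ → [g] (total assimilation)
2 segments change.

2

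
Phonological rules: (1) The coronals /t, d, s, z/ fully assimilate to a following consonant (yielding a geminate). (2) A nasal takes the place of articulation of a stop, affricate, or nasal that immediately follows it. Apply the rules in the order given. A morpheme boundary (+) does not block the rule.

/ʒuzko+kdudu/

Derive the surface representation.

Rule 1: /z/ before /k/ → [k] (total assimilation)
After rule 1: ʒukko+kdudu
Rule 2: no segment meets the rule's conditions; no change.

[ʒukko+kdudu]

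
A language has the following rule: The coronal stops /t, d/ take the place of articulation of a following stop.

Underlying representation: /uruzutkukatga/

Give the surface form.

/t/ before /k/ (velar) → [k]
/t/ before /g/ (velar) → [k]

[uruzukkukakga]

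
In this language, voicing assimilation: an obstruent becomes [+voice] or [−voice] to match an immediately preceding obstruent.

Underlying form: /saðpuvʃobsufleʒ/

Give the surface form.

/p/ after /ð/ (voiced) → [b]
/ʃ/ after /v/ (voiced) → [ʒ]
/s/ after /b/ (voiced) → [z]

[saðbuvʒobzufleʒ]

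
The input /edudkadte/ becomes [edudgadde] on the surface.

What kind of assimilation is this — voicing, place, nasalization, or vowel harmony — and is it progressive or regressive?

/k/→[g] /t/→[d].
Each target copies a feature from the preceding segment, so the direction is progressive.

voicing assimilation, progressive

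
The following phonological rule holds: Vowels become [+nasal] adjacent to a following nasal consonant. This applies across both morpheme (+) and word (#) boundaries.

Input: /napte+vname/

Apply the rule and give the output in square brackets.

[napte+vnãme]

/a/ before nasal /m/ → [ã]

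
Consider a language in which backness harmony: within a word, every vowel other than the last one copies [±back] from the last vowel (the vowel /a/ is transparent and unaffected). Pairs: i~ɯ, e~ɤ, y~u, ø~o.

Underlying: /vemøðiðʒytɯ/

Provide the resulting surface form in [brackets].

[vɤmoðɯðʒutɯ]

/e/ harmonizes with /ɯ/ ([+back]) → [ɤ]
/ø/ harmonizes with /ɯ/ ([+back]) → [o]
/i/ harmonizes with /ɯ/ ([+back]) → [ɯ]
/y/ harmonizes with /ɯ/ ([+back]) → [u]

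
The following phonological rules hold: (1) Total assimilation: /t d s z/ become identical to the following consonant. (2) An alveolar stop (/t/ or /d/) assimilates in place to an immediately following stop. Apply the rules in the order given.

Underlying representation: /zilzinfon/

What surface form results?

Rule 1: no segment meets the rule's conditions; no change.
After rule 1: zilzinfon
Rule 2: no segment meets the rule's conditions; no change.

[zilzinfon]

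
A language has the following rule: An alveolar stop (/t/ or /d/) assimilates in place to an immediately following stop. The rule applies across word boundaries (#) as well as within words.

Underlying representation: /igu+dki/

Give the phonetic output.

[igu+gki]

/d/ before /k/ (velar) → [g]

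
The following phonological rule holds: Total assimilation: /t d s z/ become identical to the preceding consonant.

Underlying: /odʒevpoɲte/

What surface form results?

/t/ after /ɲ/ → [ɲ] (total assimilation)

[odʒevpoɲɲe]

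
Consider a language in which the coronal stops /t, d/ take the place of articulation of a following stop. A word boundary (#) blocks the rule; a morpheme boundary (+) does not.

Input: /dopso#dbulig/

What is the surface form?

[dopso#bbulig]

/d/ before /b/ (labial) → [b]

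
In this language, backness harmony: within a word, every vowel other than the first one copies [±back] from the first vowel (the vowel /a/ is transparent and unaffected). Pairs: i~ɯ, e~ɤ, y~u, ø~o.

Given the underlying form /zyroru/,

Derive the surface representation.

[zyrøry]

/o/ harmonizes with /y/ ([-back]) → [ø]
/u/ harmonizes with /y/ ([-back]) → [y]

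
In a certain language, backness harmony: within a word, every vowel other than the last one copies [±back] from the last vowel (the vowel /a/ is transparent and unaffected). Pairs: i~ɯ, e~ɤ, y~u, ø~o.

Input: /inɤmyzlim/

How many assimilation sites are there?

1

/ɤ/ harmonizes with /i/ ([-back]) → [e]
1 segment changes.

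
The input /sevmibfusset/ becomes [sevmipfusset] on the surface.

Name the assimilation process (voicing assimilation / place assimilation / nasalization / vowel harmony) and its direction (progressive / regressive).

voicing assimilation, regressive

/b/→[p].
Each target copies a feature from the following segment, so the direction is regressive.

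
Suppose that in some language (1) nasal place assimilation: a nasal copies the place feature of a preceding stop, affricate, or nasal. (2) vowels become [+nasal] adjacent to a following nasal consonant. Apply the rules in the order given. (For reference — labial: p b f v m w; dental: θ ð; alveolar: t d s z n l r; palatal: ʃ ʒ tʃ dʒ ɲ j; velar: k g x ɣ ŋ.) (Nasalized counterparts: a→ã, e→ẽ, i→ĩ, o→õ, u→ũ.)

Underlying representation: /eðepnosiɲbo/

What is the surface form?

Rule 1: /n/ after /p/ (labial) → [m]
After rule 1: eðepmosiɲbo
Rule 2: /i/ before nasal /ɲ/ → [ĩ]

[eðepmosĩɲbo]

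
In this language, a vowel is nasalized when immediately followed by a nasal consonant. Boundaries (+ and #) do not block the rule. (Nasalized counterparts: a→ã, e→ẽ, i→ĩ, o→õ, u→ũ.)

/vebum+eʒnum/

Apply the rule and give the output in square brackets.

[vebũm+eʒnũm]

/u/ before nasal /m/ → [ũ]
/u/ before nasal /m/ → [ũ]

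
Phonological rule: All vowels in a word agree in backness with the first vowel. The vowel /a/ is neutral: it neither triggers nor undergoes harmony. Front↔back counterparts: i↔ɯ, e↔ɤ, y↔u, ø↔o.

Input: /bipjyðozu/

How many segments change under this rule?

2

/o/ harmonizes with /i/ ([-back]) → [ø]
/u/ harmonizes with /i/ ([-back]) → [y]
2 segments change.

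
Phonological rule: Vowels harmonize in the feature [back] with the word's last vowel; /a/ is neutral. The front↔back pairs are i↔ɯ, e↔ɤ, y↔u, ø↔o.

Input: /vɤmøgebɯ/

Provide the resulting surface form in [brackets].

[vɤmogɤbɯ]

/ø/ harmonizes with /ɯ/ ([+back]) → [o]
/e/ harmonizes with /ɯ/ ([+back]) → [ɤ]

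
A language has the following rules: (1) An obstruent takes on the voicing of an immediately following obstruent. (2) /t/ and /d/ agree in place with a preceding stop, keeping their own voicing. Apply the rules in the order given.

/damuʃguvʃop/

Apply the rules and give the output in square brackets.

[damuʒgufʃop]

Rule 1: /ʃ/ before /g/ (voiced) → [ʒ]
Rule 1: /v/ before /ʃ/ (voiceless) → [f]
After rule 1: damuʒgufʃop
Rule 2: no segment meets the rule's conditions; no change.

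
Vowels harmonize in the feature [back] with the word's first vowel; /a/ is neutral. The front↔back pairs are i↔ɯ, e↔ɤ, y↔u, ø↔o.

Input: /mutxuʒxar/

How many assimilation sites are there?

0

No segment meets the rule's conditions.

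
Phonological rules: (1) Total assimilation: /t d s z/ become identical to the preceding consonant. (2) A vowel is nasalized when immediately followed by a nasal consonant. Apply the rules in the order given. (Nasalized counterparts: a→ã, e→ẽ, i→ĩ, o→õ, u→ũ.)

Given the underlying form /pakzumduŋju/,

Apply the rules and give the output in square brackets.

Rule 1: /z/ after /k/ → [k] (total assimilation)
Rule 1: /d/ after /m/ → [m] (total assimilation)
After rule 1: pakkummuŋju
Rule 2: /u/ before nasal /m/ → [ũ]
Rule 2: /u/ before nasal /ŋ/ → [ũ]

[pakkũmmũŋju]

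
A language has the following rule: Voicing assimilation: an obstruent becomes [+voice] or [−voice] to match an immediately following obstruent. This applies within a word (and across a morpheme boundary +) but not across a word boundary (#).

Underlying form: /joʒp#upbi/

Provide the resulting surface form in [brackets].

[joʃp#ubbi]

/ʒ/ before /p/ (voiceless) → [ʃ]
/p/ before /b/ (voiced) → [b]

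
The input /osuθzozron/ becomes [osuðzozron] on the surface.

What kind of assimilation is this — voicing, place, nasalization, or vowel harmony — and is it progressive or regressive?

voicing assimilation, regressive

/θ/→[ð].
Each target copies a feature from the following segment, so the direction is regressive.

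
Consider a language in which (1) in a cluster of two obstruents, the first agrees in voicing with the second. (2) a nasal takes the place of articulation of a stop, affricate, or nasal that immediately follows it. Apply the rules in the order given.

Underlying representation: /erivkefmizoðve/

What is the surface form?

[erifkefmizoðve]

Rule 1: /v/ before /k/ (voiceless) → [f]
After rule 1: erifkefmizoðve
Rule 2: no segment meets the rule's conditions; no change.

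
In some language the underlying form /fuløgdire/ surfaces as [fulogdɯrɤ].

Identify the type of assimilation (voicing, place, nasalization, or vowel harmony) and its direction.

/ø/→[o] /i/→[ɯ] /e/→[ɤ].
Vowels agree with the first vowel, so the harmony is progressive.

vowel harmony, progressive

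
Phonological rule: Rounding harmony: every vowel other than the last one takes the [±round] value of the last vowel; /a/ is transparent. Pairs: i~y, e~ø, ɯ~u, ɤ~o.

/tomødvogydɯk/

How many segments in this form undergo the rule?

/o/ harmonizes with /ɯ/ ([-round]) → [ɤ]
/ø/ harmonizes with /ɯ/ ([-round]) → [e]
/o/ harmonizes with /ɯ/ ([-round]) → [ɤ]
/y/ harmonizes with /ɯ/ ([-round]) → [i]
4 segments change.

4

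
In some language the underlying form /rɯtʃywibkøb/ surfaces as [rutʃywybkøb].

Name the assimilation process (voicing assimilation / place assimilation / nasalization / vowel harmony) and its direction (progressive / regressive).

vowel harmony, regressive

/ɯ/→[u] /i/→[y].
Vowels agree with the last vowel, so the harmony is regressive.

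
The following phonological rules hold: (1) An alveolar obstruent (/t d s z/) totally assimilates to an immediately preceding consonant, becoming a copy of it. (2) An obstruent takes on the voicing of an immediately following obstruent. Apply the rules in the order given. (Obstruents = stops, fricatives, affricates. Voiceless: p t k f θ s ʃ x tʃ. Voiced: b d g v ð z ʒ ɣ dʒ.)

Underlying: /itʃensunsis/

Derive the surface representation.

[itʃennunnis]

Rule 1: /s/ after /n/ → [n] (total assimilation)
Rule 1: /s/ after /n/ → [n] (total assimilation)
After rule 1: itʃennunnis
Rule 2: no segment meets the rule's conditions; no change.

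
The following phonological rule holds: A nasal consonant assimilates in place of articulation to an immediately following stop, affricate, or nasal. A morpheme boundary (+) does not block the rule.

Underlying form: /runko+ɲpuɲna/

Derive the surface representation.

[ruŋko+mpunna]

/n/ before /k/ (velar) → [ŋ]
/ɲ/ before /p/ (labial) → [m]
/ɲ/ before /n/ (alveolar) → [n]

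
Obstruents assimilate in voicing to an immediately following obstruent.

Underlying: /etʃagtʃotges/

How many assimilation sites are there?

2

/g/ before /tʃ/ (voiceless) → [k]
/t/ before /g/ (voiced) → [d]
2 segments change.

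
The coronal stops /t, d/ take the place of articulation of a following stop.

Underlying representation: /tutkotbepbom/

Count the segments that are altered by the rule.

2

/t/ before /k/ (velar) → [k]
/t/ before /b/ (labial) → [p]
2 segments change.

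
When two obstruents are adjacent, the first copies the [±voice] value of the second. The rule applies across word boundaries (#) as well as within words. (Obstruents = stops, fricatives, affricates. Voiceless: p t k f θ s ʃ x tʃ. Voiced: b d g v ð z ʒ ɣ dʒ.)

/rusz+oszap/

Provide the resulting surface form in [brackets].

/s/ before /z/ (voiced) → [z]
/s/ before /z/ (voiced) → [z]

[ruzz+ozzap]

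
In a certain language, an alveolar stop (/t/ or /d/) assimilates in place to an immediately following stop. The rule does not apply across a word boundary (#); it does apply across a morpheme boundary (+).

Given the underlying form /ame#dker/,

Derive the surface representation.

[ame#gker]

/d/ before /k/ (velar) → [g]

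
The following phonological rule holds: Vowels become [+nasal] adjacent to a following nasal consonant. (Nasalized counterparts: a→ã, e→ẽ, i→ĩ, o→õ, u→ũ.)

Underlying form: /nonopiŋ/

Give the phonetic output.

/o/ before nasal /n/ → [õ]
/i/ before nasal /ŋ/ → [ĩ]

[nõnopĩŋ]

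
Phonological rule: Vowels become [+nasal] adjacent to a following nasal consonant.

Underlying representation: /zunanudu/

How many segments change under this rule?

/u/ before nasal /n/ → [ũ]
/a/ before nasal /n/ → [ã]
2 segments change.

2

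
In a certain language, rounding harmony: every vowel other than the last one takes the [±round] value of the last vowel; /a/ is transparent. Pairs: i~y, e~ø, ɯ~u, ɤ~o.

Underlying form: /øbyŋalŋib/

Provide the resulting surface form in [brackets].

/ø/ harmonizes with /i/ ([-round]) → [e]
/y/ harmonizes with /i/ ([-round]) → [i]

[ebiŋalŋib]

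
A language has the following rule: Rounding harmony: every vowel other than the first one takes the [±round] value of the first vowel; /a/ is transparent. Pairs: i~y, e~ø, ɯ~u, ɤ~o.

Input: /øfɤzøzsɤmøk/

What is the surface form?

/ɤ/ harmonizes with /ø/ ([+round]) → [o]
/ɤ/ harmonizes with /ø/ ([+round]) → [o]

[øfozøzsomøk]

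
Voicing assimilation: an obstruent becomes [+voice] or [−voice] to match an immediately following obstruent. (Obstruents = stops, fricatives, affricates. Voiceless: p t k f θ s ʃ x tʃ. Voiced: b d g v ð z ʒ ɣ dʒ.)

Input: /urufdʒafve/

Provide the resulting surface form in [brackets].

/f/ before /dʒ/ (voiced) → [v]
/f/ before /v/ (voiced) → [v]

[uruvdʒavve]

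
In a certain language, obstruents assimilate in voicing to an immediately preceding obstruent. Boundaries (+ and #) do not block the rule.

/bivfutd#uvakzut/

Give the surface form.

[bivvutt#uvaksut]

/f/ after /v/ (voiced) → [v]
/d/ after /t/ (voiceless) → [t]
/z/ after /k/ (voiceless) → [s]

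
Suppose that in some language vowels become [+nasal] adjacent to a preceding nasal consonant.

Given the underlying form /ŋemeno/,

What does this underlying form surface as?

[ŋẽmẽnõ]

/e/ after nasal /ŋ/ → [ẽ]
/e/ after nasal /m/ → [ẽ]
/o/ after nasal /n/ → [õ]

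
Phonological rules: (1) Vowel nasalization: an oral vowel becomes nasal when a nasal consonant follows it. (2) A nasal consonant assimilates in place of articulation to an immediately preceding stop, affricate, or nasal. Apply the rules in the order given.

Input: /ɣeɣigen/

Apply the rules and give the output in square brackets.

Rule 1: /e/ before nasal /n/ → [ẽ]
After rule 1: ɣeɣigẽn
Rule 2: no segment meets the rule's conditions; no change.

[ɣeɣigẽn]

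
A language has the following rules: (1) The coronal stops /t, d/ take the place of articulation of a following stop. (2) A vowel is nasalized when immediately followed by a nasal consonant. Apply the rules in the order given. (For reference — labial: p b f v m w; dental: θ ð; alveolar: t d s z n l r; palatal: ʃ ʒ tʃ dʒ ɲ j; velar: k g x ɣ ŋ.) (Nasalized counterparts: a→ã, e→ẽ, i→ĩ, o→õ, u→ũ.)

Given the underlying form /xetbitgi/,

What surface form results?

Rule 1: /t/ before /b/ (labial) → [p]
Rule 1: /t/ before /g/ (velar) → [k]
After rule 1: xepbikgi
Rule 2: no segment meets the rule's conditions; no change.

[xepbikgi]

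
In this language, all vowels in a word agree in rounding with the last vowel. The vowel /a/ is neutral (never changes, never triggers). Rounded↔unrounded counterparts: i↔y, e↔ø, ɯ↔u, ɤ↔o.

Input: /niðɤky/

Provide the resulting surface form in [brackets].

/i/ harmonizes with /y/ ([+round]) → [y]
/ɤ/ harmonizes with /y/ ([+round]) → [o]

[nyðoky]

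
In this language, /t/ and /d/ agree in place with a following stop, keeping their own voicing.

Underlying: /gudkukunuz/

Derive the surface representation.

/d/ before /k/ (velar) → [g]

[gugkukunuz]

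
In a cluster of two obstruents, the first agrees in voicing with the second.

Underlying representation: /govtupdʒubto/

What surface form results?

/v/ before /t/ (voiceless) → [f]
/p/ before /dʒ/ (voiced) → [b]
/b/ before /t/ (voiceless) → [p]

[goftubdʒupto]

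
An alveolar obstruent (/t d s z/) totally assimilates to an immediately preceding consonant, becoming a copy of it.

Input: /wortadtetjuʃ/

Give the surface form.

/t/ after /r/ → [r] (total assimilation)
/t/ after /d/ → [d] (total assimilation)

[worraddetjuʃ]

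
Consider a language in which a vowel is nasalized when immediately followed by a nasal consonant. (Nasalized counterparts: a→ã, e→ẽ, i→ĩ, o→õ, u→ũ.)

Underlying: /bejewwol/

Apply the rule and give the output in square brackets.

[bejewwol]

no segment meets the rule's conditions; no change.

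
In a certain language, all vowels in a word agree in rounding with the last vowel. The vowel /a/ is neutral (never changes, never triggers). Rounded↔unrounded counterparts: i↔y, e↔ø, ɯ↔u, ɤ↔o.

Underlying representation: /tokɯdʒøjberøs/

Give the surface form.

[tokudʒøjbørøs]

/ɯ/ harmonizes with /ø/ ([+round]) → [u]
/e/ harmonizes with /ø/ ([+round]) → [ø]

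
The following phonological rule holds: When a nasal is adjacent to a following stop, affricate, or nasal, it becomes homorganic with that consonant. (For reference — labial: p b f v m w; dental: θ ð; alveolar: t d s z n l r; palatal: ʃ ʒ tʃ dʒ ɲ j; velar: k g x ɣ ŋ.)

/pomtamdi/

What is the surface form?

[pontandi]

/m/ before /t/ (alveolar) → [n]
/m/ before /d/ (alveolar) → [n]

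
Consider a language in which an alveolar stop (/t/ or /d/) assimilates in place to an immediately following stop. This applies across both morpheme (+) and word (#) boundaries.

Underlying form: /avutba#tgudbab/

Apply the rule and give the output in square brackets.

[avupba#kgubbab]

/t/ before /b/ (labial) → [p]
/t/ before /g/ (velar) → [k]
/d/ before /b/ (labial) → [b]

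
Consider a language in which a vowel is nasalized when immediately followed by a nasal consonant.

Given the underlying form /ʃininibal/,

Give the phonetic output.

[ʃĩnĩnibal]

/i/ before nasal /n/ → [ĩ]
/i/ before nasal /n/ → [ĩ]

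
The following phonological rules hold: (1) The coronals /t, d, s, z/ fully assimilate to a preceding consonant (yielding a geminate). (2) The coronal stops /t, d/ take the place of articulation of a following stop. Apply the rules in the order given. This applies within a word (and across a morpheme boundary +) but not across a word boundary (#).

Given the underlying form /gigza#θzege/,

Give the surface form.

Rule 1: /z/ after /g/ → [g] (total assimilation)
Rule 1: /z/ after /θ/ → [θ] (total assimilation)
After rule 1: gigga#θθege
Rule 2: no segment meets the rule's conditions; no change.

[gigga#θθege]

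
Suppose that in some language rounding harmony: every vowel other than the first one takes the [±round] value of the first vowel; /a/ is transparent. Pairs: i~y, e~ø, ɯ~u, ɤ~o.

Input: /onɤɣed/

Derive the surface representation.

/ɤ/ harmonizes with /o/ ([+round]) → [o]
/e/ harmonizes with /o/ ([+round]) → [ø]

[onoɣød]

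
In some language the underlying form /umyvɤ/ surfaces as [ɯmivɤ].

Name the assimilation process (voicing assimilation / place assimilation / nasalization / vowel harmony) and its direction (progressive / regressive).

vowel harmony, regressive

/u/→[ɯ] /y/→[i].
Vowels agree with the last vowel, so the harmony is regressive.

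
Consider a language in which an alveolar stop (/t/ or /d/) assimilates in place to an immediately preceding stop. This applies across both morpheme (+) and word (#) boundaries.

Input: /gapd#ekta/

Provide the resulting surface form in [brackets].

/d/ after /p/ (labial) → [b]
/t/ after /k/ (velar) → [k]

[gapb#ekka]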